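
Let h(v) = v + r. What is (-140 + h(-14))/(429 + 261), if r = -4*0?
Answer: -77/345 ≈ -0.22319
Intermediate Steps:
r = 0
h(v) = v (h(v) = v + 0 = v)
(-140 + h(-14))/(429 + 261) = (-140 - 14)/(429 + 261) = -154/690 = -154*1/690 = -77/345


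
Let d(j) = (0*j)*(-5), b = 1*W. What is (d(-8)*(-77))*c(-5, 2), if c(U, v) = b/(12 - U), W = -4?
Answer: 0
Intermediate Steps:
b = -4 (b = 1*(-4) = -4)
c(U, v) = -4/(12 - U)
d(j) = 0 (d(j) = 0*(-5) = 0)
(d(-8)*(-77))*c(-5, 2) = (0*(-77))*(4/(-12 - 5)) = 0*(4/(-17)) = 0*(4*(-1/17)) = 0*(-4/17) = 0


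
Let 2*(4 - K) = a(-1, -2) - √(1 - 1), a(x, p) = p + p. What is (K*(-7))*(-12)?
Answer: 504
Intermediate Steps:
a(x, p) = 2*p
K = 6 (K = 4 - (2*(-2) - √(1 - 1))/2 = 4 - (-4 - √0)/2 = 4 - (-4 - 1*0)/2 = 4 - (-4 + 0)/2 = 4 - ½*(-4) = 4 + 2 = 6)
(K*(-7))*(-12) = (6*(-7))*(-12) = -42*(-12) = 504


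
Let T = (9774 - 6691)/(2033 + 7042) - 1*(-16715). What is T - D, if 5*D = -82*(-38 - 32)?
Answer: 141273608/9075 ≈ 15567.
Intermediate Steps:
D = 1148 (D = (-82*(-38 - 32))/5 = (-82*(-70))/5 = (1/5)*5740 = 1148)
T = 151691708/9075 (T = 3083/9075 + 16715 = 151691708/9075 ≈ 16715.)
T - D = 151691708/9075 - 1*1148 = 151691708/9075 - 1148 = 141273608/9075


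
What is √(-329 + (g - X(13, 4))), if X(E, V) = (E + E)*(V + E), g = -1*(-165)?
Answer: I*√606 ≈ 24.617*I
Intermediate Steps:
g = 165
X(E, V) = 2*E*(E + V) (X(E, V) = (2*E)*(E + V) = 2*E*(E + V))
√(-329 + (g - X(13, 4))) = √(-329 + (165 - 2*13*(13 + 4))) = √(-329 + (165 - 2*13*17)) = √(-329 + (165 - 1*442)) = √(-329 + (165 - 442)) = √(-329 - 277) = √(-606) = I*√606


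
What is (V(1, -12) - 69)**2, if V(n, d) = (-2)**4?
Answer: 2809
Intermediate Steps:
V(n, d) = 16
(V(1, -12) - 69)**2 = (16 - 69)**2 = (-53)**2 = 2809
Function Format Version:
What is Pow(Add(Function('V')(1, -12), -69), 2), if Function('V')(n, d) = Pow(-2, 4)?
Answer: 2809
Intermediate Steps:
Function('V')(n, d) = 16
Pow(Add(Function('V')(1, -12), -69), 2) = Pow(Add(16, -69), 2) = Pow(-53, 2) = 2809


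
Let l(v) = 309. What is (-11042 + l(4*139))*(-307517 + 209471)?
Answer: 1052327718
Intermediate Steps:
(-11042 + l(4*139))*(-307517 + 209471) = (-11042 + 309)*(-307517 + 209471) = -10733*(-98046) = 1052327718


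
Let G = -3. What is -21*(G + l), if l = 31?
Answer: -588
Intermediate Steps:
-21*(G + l) = -21*(-3 + 31) = -21*28 = -588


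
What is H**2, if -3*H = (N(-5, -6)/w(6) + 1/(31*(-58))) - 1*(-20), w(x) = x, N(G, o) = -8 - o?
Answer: 11252754241/261857124 ≈ 42.973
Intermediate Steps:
H = -106079/16182 (H = -(((-8 - 1*(-6))/6 + 1/(31*(-58))) - 1*(-20))/3 = -(((-8 + 6)*(1/6) + (1/31)*(-1/58)) + 20)/3 = -((-2*1/6 - 1/1798) + 20)/3 = -((-1/3 - 1/1798) + 20)/3 = -(-1801/5394 + 20)/3 = -1/3*106079/5394 = -106079/16182 ≈ -6.5554)
H**2 = (-106079/16182)**2 = 11252754241/261857124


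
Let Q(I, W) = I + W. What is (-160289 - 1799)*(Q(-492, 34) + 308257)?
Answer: -49890524312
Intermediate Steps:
(-160289 - 1799)*(Q(-492, 34) + 308257) = (-160289 - 1799)*((-492 + 34) + 308257) = -162088*(-458 + 308257) = -162088*307799 = -49890524312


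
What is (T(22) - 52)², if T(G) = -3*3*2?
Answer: 4900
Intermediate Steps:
T(G) = -18 (T(G) = -9*2 = -18)
(T(22) - 52)² = (-18 - 52)² = (-70)² = 4900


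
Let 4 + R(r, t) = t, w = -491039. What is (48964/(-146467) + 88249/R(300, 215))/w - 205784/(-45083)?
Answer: 3122258457002316355/684149535111782269 ≈ 4.5637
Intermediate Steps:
R(r, t) = -4 + t
(48964/(-146467) + 88249/R(300, 215))/w - 205784/(-45083) = (48964/(-146467) + 88249/(-4 + 215))/(-491039) - 205784/(-45083) = (48964*(-1/146467) + 88249/211)*(-1/491039) - 205784*(-1/45083) = (-48964/146467 + 88249*(1/211))*(-1/491039) + 205784/45083 = (-48964/146467 + 88249/211)*(-1/491039) + 205784/45083 = (12915234879/30904537)*(-1/491039) + 205784/45083 = -12915234879/15175332943943 + 205784/45083 = 3122258457002316355/684149535111782269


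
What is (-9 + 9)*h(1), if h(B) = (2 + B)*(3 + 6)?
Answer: 0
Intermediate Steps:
h(B) = 18 + 9*B (h(B) = (2 + B)*9 = 18 + 9*B)
(-9 + 9)*h(1) = (-9 + 9)*(18 + 9*1) = 0*(18 + 9) = 0*27 = 0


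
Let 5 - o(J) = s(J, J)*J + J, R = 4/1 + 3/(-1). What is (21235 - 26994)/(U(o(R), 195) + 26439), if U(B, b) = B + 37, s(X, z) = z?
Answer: -5759/26479 ≈ -0.21749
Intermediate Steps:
R = 1 (R = 4*1 + 3*(-1) = 4 - 3 = 1)
o(J) = 5 - J - J² (o(J) = 5 - (J*J + J) = 5 - (J² + J) = 5 - (J + J²) = 5 + (-J - J²) = 5 - J - J²)
U(B, b) = 37 + B
(21235 - 26994)/(U(o(R), 195) + 26439) = (21235 - 26994)/((37 + (5 - 1*1 - 1*1²)) + 26439) = -5759/((37 + (5 - 1 - 1*1)) + 26439) = -5759/((37 + (5 - 1 - 1)) + 26439) = -5759/((37 + 3) + 26439) = -5759/(40 + 26439) = -5759/26479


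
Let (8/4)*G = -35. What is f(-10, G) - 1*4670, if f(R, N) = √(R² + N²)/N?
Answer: -4670 - √65/7 ≈ -4671.1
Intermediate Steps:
G = -35/2 (G = (½)*(-35) = -35/2 ≈ -17.500)
f(R, N) = √(N² + R²)/N
f(-10, G) - 1*4670 = √((-35/2)² + (-10)²)/(-35/2) - 1*4670 = -2*√(1225/4 + 100)/35 - 4670 = -√65/7 - 4670 = -4670 - √65/7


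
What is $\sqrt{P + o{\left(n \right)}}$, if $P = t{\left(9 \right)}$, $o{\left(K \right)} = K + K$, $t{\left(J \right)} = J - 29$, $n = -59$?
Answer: $i \sqrt{138} \approx 11.747 i$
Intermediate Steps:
$t{\left(J \right)} = -29 + J$
$o{\left(K \right)} = 2 K$
$P = -20$ ($P = -29 + 9 = -20$)
$\sqrt{P + o{\left(n \right)}} = \sqrt{-20 + 2 \left(-59\right)} = \sqrt{-20 - 118} = \sqrt{-138} = i \sqrt{138}$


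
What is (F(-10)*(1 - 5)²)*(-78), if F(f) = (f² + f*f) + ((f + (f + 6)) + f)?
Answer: -219648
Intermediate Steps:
F(f) = 6 + 2*f² + 3*f (F(f) = (f² + f²) + ((f + (6 + f)) + f) = 2*f² + ((6 + 2*f) + f) = 2*f² + (6 + 3*f) = 6 + 2*f² + 3*f)
(F(-10)*(1 - 5)²)*(-78) = ((6 + 2*(-10)² + 3*(-10))*(1 - 5)²)*(-78) = ((6 + 2*100 - 30)*(-4)²)*(-78) = ((6 + 200 - 30)*16)*(-78) = (176*16)*(-78) = 2816*(-78) = -219648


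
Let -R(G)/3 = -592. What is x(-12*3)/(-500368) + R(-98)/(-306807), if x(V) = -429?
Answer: -22940405/4652012272 ≈ -0.0049313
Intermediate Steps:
R(G) = 1776 (R(G) = -3*(-592) = 1776)
x(-12*3)/(-500368) + R(-98)/(-306807) = -429/(-500368) + 1776/(-306807) = -429*(-1/500368) + 1776*(-1/306807) = 39/45488 - 592/102269 = -22940405/4652012272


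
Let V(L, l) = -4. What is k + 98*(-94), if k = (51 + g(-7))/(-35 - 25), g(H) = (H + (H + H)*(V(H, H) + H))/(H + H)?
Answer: -368507/40 ≈ -9212.7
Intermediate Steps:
g(H) = (H + 2*H*(-4 + H))/(2*H) (g(H) = (H + (H + H)*(-4 + H))/(H + H) = (H + (2*H)*(-4 + H))/((2*H)) = (H + 2*H*(-4 + H))*(1/(2*H)) = (H + 2*H*(-4 + H))/(2*H))
k = -27/40 (k = (51 + (-7/2 - 7))/(-35 - 25) = (51 - 21/2)/(-60) = (81/2)*(-1/60) = -27/40 ≈ -0.67500)
k + 98*(-94) = -27/40 + 98*(-94) = -27/40 - 9212 = -368507/40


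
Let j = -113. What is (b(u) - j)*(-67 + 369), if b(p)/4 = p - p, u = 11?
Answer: 34126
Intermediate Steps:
b(p) = 0 (b(p) = 4*(p - p) = 4*0 = 0)
(b(u) - j)*(-67 + 369) = (0 - 1*(-113))*(-67 + 369) = (0 + 113)*302 = 113*302 = 34126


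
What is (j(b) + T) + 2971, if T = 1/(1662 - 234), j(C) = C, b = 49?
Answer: 4312561/1428 ≈ 3020.0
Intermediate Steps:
T = 1/1428 ≈ 0.00070028
(j(b) + T) + 2971 = (49 + 1/1428) + 2971 = 69973/1428 + 2971 = 4312561/1428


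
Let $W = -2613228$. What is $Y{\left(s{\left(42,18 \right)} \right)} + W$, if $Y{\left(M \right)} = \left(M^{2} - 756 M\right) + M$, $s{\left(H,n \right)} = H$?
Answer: $-2643174$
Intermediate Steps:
$Y{\left(M \right)} = M^{2} - 755 M$
$Y{\left(s{\left(42,18 \right)} \right)} + W = 42 \left(-755 + 42\right) - 2613228 = 42 \left(-713\right) - 2613228 = -29946 - 2613228 = -2643174$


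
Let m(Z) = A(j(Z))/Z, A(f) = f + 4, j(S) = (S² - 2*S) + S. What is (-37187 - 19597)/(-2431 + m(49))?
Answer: 927472/38921 ≈ 23.830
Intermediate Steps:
j(S) = S² - S
A(f) = 4 + f
m(Z) = (4 + Z*(-1 + Z))/Z
(-37187 - 19597)/(-2431 + m(49)) = (-37187 - 19597)/(-2431 + (-1 + 49 + 4/49)) = -56784/(-2431 + (-1 + 49 + 4*(1/49))) = -56784/(-2431 + (-1 + 49 + 4/49)) = -56784/(-2431 + 2356/49) = -56784/(-116763/49) = -56784*(-49/116763) = 927472/38921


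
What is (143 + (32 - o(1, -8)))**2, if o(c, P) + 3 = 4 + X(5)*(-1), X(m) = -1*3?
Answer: 29241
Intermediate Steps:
X(m) = -3
o(c, P) = 4 (o(c, P) = -3 + (4 - 3*(-1)) = -3 + (4 + 3) = -3 + 7 = 4)
(143 + (32 - o(1, -8)))**2 = (143 + (32 - 1*4))**2 = (143 + (32 - 4))**2 = (143 + 28)**2 = 171**2 = 29241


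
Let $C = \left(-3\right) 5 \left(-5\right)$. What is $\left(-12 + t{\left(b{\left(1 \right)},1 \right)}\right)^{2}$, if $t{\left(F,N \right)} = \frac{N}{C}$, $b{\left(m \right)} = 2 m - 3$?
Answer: $\frac{808201}{5625} \approx 143.68$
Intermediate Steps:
$C = 75$ ($C = \left(-15\right) \left(-5\right) = 75$)
$b{\left(m \right)} = -3 + 2 m$
$t{\left(F,N \right)} = \frac{N}{75}$
$\left(-12 + t{\left(b{\left(1 \right)},1 \right)}\right)^{2} = \left(-12 + \frac{1}{75} \cdot 1\right)^{2} = \left(-12 + \frac{1}{75}\right)^{2} = \left(- \frac{899}{75}\right)^{2} = \frac{808201}{5625}$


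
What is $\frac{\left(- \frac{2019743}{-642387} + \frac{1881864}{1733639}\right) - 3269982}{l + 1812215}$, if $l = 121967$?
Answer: $- \frac{3641666844679092581}{2154034967693107326} \approx -1.6906$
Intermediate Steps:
$\frac{\left(- \frac{2019743}{-642387} + \frac{1881864}{1733639}\right) - 3269982}{l + 1812215} = \frac{\left(- \frac{2019743}{-642387} + \frac{1881864}{1733639}\right) - 3269982}{121967 + 1812215} = \frac{\left(\left(-2019743\right) \left(- \frac{1}{642387}\right) + 1881864 \cdot \frac{1}{1733639}\right) - 3269982}{1934182} = \left(\left(\frac{2019743}{642387} + \frac{1881864}{1733639}\right) - 3269982\right) \frac{1}{1934182} = \left(\frac{4710390204145}{1113667156293} - 3269982\right) \frac{1}{1934182} = \left(- \frac{3641666844679092581}{1113667156293}\right) \frac{1}{1934182} = - \frac{3641666844679092581}{2154034967693107326}$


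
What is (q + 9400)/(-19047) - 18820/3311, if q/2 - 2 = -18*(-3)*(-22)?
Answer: -54533464/9009231 ≈ -6.0531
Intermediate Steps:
q = -2372 (q = 4 + 2*(-18*(-3)*(-22)) = 4 + 2*(54*(-22)) = 4 + 2*(-1188) = 4 - 2376 = -2372)
(q + 9400)/(-19047) - 18820/3311 = (-2372 + 9400)/(-19047) - 18820/3311 = 7028*(-1/19047) - 18820*1/3311 = -1004/2721 - 18820/3311 = -54533464/9009231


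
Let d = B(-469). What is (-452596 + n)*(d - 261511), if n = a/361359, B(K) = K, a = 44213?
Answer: 42846722570886980/361359 ≈ 1.1857e+11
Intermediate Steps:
d = -469
n = 44213/361359 ≈ 0.12235
(-452596 + n)*(d - 261511) = (-452596 + 44213/361359)*(-469 - 261511) = -163549593751/361359*(-261980) = 42846722570886980/361359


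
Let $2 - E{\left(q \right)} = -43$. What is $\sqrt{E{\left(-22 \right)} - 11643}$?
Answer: $i \sqrt{11598} \approx 107.69 i$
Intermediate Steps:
$E{\left(q \right)} = 45$ ($E{\left(q \right)} = 2 - -43 = 2 + 43 = 45$)
$\sqrt{E{\left(-22 \right)} - 11643} = \sqrt{45 - 11643} = \sqrt{-11598} = i \sqrt{11598}$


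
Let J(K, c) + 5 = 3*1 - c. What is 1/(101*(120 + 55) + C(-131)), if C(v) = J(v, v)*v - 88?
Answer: 1/688 ≈ 0.0014535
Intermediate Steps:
J(K, c) = -2 - c (J(K, c) = -5 + (3*1 - c) = -5 + (3 - c) = -2 - c)
C(v) = -88 + v*(-2 - v) (C(v) = (-2 - v)*v - 88 = v*(-2 - v) - 88 = -88 + v*(-2 - v))
1/(101*(120 + 55) + C(-131)) = 1/(101*(120 + 55) + (-88 - 1*(-131)*(2 - 131))) = 1/(101*175 + (-88 - 1*(-131)*(-129))) = 1/(17675 + (-88 - 16899)) = 1/(17675 - 16987) = 1/688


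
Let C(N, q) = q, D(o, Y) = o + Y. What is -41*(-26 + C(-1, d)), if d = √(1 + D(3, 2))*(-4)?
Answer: 1066 + 164*√6 ≈ 1467.7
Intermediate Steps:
D(o, Y) = Y + o
d = -4*√6 (d = √(1 + (2 + 3))*(-4) = √(1 + 5)*(-4) = √6*(-4) = -4*√6 ≈ -9.7980)
-41*(-26 + C(-1, d)) = -41*(-26 - 4*√6) = 1066 + 164*√6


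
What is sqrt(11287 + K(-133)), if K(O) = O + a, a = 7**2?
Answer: sqrt(11203) ≈ 105.84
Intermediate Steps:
a = 49
K(O) = 49 + O (K(O) = O + 49 = 49 + O)
sqrt(11287 + K(-133)) = sqrt(11287 + (49 - 133)) = sqrt(11287 - 84) = sqrt(11203)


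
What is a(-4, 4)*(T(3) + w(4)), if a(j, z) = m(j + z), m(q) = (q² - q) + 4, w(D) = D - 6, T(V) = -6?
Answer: -32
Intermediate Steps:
w(D) = -6 + D
m(q) = 4 + q² - q
a(j, z) = 4 + (j + z)² - j - z (a(j, z) = 4 + (j + z)² - (j + z) = 4 + (j + z)² + (-j - z) = 4 + (j + z)² - j - z)
a(-4, 4)*(T(3) + w(4)) = (4 + (-4 + 4)² - 1*(-4) - 1*4)*(-6 + (-6 + 4)) = (4 + 0² + 4 - 4)*(-6 - 2) = (4 + 0 + 4 - 4)*(-8) = 4*(-8) = -32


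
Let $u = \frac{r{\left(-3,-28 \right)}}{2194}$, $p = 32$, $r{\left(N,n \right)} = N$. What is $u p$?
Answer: $- \frac{48}{1097} \approx -0.043756$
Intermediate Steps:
$u = - \frac{3}{2194} \approx -0.0013674$
$u p = \left(- \frac{3}{2194}\right) 32 = - \frac{48}{1097}$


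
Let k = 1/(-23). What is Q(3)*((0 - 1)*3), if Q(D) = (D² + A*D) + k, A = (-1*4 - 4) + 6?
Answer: -204/23 ≈ -8.8696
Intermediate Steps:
A = -2 (A = (-4 - 4) + 6 = -8 + 6 = -2)
k = -1/23 ≈ -0.043478
Q(D) = -1/23 + D² - 2*D (Q(D) = (D² - 2*D) - 1/23 = -1/23 + D² - 2*D)
Q(3)*((0 - 1)*3) = (-1/23 + 3² - 2*3)*((0 - 1)*3) = (-1/23 + 9 - 6)*(-1*3) = (68/23)*(-3) = -204/23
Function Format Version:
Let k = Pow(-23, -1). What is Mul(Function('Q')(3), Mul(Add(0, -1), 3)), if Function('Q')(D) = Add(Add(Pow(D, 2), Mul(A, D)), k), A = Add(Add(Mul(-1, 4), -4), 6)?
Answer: Rational(-204, 23) ≈ -8.8696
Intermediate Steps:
A = -2 (A = Add(Add(-4, -4), 6) = Add(-8, 6) = -2)
k = Rational(-1, 23) ≈ -0.043478
Function('Q')(D) = Add(Rational(-1, 23), Pow(D, 2), Mul(-2, D)) (Function('Q')(D) = Add(Add(Pow(D, 2), Mul(-2, D)), Rational(-1, 23)) = Add(Rational(-1, 23), Pow(D, 2), Mul(-2, D)))
Mul(Function('Q')(3), Mul(Add(0, -1), 3)) = Mul(Add(Rational(-1, 23), Pow(3, 2), Mul(-2, 3)), Mul(Add(0, -1), 3)) = Mul(Add(Rational(-1, 23), 9, -6), Mul(-1, 3)) = Mul(Rational(68, 23), -3) = Rational(-204, 23)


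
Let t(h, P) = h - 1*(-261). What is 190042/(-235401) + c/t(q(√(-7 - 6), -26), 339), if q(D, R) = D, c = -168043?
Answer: (-190042*√13 + 39607091205*I)/(235401*(√13 - 261*I)) ≈ -644.53 + 8.8926*I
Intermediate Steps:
t(h, P) = 261 + h (t(h, P) = h + 261 = 261 + h)
190042/(-235401) + c/t(q(√(-7 - 6), -26), 339) = 190042/(-235401) - 168043/(261 + √(-7 - 6)) = 190042*(-1/235401) - 168043/(261 + √(-13)) = -190042/235401 - 168043/(261 + I*√13)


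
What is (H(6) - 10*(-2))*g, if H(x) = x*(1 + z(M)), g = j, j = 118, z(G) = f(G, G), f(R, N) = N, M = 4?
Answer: 5900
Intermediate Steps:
z(G) = G
g = 118
H(x) = 5*x (H(x) = x*(1 + 4) = x*5 = 5*x)
(H(6) - 10*(-2))*g = (5*6 - 10*(-2))*118 = (30 + 20)*118 = 50*118 = 5900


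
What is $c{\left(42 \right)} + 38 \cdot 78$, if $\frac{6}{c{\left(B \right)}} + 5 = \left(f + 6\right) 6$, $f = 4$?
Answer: $\frac{163026}{55} \approx 2964.1$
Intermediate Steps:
$c{\left(B \right)} = \frac{6}{55}$ ($c{\left(B \right)} = \frac{6}{-5 + \left(4 + 6\right) 6} = \frac{6}{-5 + 10 \cdot 6} = \frac{6}{-5 + 60} = \frac{6}{55}$)
$c{\left(42 \right)} + 38 \cdot 78 = \frac{6}{55} + 38 \cdot 78 = \frac{6}{55} + 2964 = \frac{163026}{55}$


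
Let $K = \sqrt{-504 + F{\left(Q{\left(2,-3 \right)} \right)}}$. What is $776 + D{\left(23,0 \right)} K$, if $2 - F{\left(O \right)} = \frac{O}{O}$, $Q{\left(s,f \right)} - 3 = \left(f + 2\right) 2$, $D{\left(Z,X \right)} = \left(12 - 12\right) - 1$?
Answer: $776 - i \sqrt{503} \approx 776.0 - 22.428 i$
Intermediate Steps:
$D{\left(Z,X \right)} = -1$ ($D{\left(Z,X \right)} = \left(12 - 12\right) - 1 = 0 - 1 = -1$)
$Q{\left(s,f \right)} = 7 + 2 f$ ($Q{\left(s,f \right)} = 3 + \left(f + 2\right) 2 = 3 + \left(2 + f\right) 2 = 3 + \left(4 + 2 f\right) = 7 + 2 f$)
$F{\left(O \right)} = 1$ ($F{\left(O \right)} = 2 - \frac{O}{O} = 2 - 1 = 1$)
$K = i \sqrt{503}$ ($K = \sqrt{-504 + 1} = \sqrt{-503} = i \sqrt{503} \approx 22.428 i$)
$776 + D{\left(23,0 \right)} K = 776 - i \sqrt{503}$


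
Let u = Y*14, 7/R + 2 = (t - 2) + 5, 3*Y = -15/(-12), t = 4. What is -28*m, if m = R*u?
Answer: -686/3 ≈ -228.67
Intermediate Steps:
Y = 5/12 (Y = (-15/(-12))/3 = (-15*(-1/12))/3 = (1/3)*(5/4) = 5/12 ≈ 0.41667)
R = 7/5 (R = 7/(-2 + ((4 - 2) + 5)) = 7/(-2 + (2 + 5)) = 7/(-2 + 7) = 7/5 ≈ 1.4000)
u = 35/6 (u = (5/12)*14 = 35/6 ≈ 5.8333)
m = 49/6 (m = (7/5)*(35/6) = 49/6 ≈ 8.1667)
-28*m = -28*49/6 = -686/3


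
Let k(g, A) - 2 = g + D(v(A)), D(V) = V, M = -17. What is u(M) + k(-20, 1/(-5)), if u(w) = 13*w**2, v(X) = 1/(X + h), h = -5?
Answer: 97209/26 ≈ 3738.8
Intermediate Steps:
v(X) = 1/(-5 + X) (v(X) = 1/(X - 5) = 1/(-5 + X))
k(g, A) = 2 + g + 1/(-5 + A) (k(g, A) = 2 + (g + 1/(-5 + A)) = 2 + g + 1/(-5 + A))
u(M) + k(-20, 1/(-5)) = 13*(-17)**2 + (1 + (-5 + 1/(-5))*(2 - 20))/(-5 + 1/(-5)) = 13*289 + (1 + (-5 - 1/5)*(-18))/(-5 - 1/5) = 3757 + (1 - 26/5*(-18))/(-26/5) = 3757 - 5*(1 + 468/5)/26 = 3757 - 5/26*473/5 = 3757 - 473/26 = 97209/26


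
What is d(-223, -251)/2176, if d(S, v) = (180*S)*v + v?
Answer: 10074889/2176 ≈ 4630.0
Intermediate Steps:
d(S, v) = v + 180*S*v (d(S, v) = 180*S*v + v = v + 180*S*v)
d(-223, -251)/2176 = -251*(1 + 180*(-223))/2176 = -251*(1 - 40140)*(1/2176) = -251*(-40139)*(1/2176) = 10074889*(1/2176) = 10074889/2176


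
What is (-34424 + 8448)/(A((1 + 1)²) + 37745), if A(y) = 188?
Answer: -25976/37933 ≈ -0.68479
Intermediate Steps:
(-34424 + 8448)/(A((1 + 1)²) + 37745) = (-34424 + 8448)/(188 + 37745) = -25976/37933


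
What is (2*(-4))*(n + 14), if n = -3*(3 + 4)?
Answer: 56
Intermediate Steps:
n = -21 (n = -3*7 = -21)
(2*(-4))*(n + 14) = (2*(-4))*(-21 + 14) = -8*(-7) = 56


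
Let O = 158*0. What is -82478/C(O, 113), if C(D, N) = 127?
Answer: -82478/127 ≈ -649.43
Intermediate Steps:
O = 0
-82478/C(O, 113) = -82478/127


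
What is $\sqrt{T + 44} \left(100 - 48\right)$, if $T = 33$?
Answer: $52 \sqrt{77} \approx 456.3$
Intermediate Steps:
$\sqrt{T + 44} \left(100 - 48\right) = \sqrt{33 + 44} \left(100 - 48\right) = \sqrt{77} \cdot 52 = 52 \sqrt{77}$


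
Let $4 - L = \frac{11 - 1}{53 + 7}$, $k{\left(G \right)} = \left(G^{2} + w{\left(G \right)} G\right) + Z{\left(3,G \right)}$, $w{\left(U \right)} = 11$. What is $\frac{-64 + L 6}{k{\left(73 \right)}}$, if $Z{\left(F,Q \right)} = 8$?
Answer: $- \frac{41}{6140} \approx -0.0066775$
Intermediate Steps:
$k{\left(G \right)} = 8 + G^{2} + 11 G$ ($k{\left(G \right)} = \left(G^{2} + 11 G\right) + 8 = 8 + G^{2} + 11 G$)
$L = \frac{23}{6}$ ($L = 4 - \frac{11 - 1}{53 + 7} = 4 - \frac{11 + \left(-38 + 37\right)}{60} = 4 - \left(11 - 1\right) \frac{1}{60} = 4 - 10 \cdot \frac{1}{60} = 4 - \frac{1}{6} = \frac{23}{6} \approx 3.8333$)
$\frac{-64 + L 6}{k{\left(73 \right)}} = \frac{-64 + \frac{23}{6} \cdot 6}{8 + 73^{2} + 11 \cdot 73} = \frac{-64 + 23}{8 + 5329 + 803} = - \frac{41}{6140}$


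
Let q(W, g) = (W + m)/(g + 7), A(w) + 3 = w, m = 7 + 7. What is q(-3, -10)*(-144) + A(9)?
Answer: 534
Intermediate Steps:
m = 14
A(w) = -3 + w
q(W, g) = (14 + W)/(7 + g) (q(W, g) = (W + 14)/(g + 7) = (14 + W)/(7 + g))
q(-3, -10)*(-144) + A(9) = ((14 - 3)/(7 - 10))*(-144) + (-3 + 9) = (11/(-3))*(-144) + 6 = -⅓*11*(-144) + 6 = -11/3*(-144) + 6 = 528 + 6 = 534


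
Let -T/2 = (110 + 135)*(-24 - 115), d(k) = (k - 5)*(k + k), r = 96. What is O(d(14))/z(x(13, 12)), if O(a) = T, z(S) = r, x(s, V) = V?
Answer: 34055/48 ≈ 709.48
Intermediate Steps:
z(S) = 96
d(k) = 2*k*(-5 + k) (d(k) = (-5 + k)*(2*k) = 2*k*(-5 + k))
T = 68110 (T = -2*(110 + 135)*(-24 - 115) = -490*(-139) = -2*(-34055) = 68110)
O(a) = 68110
O(d(14))/z(x(13, 12)) = 68110/96 = 68110*(1/96) = 34055/48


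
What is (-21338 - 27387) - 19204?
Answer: -67929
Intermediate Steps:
(-21338 - 27387) - 19204 = -48725 - 19204 = -67929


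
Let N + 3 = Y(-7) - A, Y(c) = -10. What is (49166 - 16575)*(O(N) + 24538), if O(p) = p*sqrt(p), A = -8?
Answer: 799717958 - 162955*I*sqrt(5) ≈ 7.9972e+8 - 3.6438e+5*I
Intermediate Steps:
N = -5 (N = -3 + (-10 - 1*(-8)) = -3 + (-10 + 8) = -3 - 2 = -5)
O(p) = p**(3/2)
(49166 - 16575)*(O(N) + 24538) = (49166 - 16575)*((-5)**(3/2) + 24538) = 32591*(-5*I*sqrt(5) + 24538) = 32591*(24538 - 5*I*sqrt(5)) = 799717958 - 162955*I*sqrt(5)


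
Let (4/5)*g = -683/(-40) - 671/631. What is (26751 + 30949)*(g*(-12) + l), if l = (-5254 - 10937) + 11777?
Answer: -338904859175/1262 ≈ -2.6855e+8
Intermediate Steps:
g = 404133/20192 (g = 5*(-683/(-40) - 671/631)/4 = 5*(-683*(-1/40) - 671*1/631)/4 = 5*(683/40 - 671/631)/4 = (5/4)*(404133/25240) = 404133/20192 ≈ 20.014)
l = -4414 (l = -16191 + 11777 = -4414)
(26751 + 30949)*(g*(-12) + l) = (26751 + 30949)*((404133/20192)*(-12) - 4414) = 57700*(-1212399/5048 - 4414) = 57700*(-23494271/5048) = -338904859175/1262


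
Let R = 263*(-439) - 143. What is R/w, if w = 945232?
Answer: -7225/59077 ≈ -0.12230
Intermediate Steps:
R = -115600 (R = -115457 - 143 = -115600)
R/w = -115600/945232 = -115600*1/945232 = -7225/59077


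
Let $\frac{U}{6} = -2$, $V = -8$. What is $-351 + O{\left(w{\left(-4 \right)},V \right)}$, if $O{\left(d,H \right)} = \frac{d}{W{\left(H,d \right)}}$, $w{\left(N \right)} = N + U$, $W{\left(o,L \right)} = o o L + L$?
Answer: $- \frac{22814}{65} \approx -350.98$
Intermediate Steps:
$U = -12$ ($U = 6 \left(-2\right) = -12$)
$W{\left(o,L \right)} = L + L o^{2}$ ($W{\left(o,L \right)} = o^{2} L + L = L o^{2} + L = L + L o^{2}$)
$w{\left(N \right)} = -12 + N$ ($w{\left(N \right)} = N - 12 = -12 + N$)
$O{\left(d,H \right)} = \frac{1}{1 + H^{2}}$ ($O{\left(d,H \right)} = \frac{d}{d \left(1 + H^{2}\right)} = d \frac{1}{d \left(1 + H^{2}\right)} = \frac{1}{1 + H^{2}}$)
$-351 + O{\left(w{\left(-4 \right)},V \right)} = -351 + \frac{1}{1 + \left(-8\right)^{2}} = -351 + \frac{1}{1 + 64} = -351 + \frac{1}{65} = - \frac{22814}{65}$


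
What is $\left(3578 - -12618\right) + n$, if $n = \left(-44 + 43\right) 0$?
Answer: $16196$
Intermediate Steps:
$n = 0$ ($n = \left(-1\right) 0 = 0$)
$\left(3578 - -12618\right) + n = \left(3578 - -12618\right) + 0 = \left(3578 + 12618\right) + 0 = 16196 + 0 = 16196$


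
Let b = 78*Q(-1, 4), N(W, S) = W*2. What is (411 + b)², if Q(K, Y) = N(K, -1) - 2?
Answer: 9801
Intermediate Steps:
N(W, S) = 2*W
Q(K, Y) = -2 + 2*K (Q(K, Y) = 2*K - 2 = -2 + 2*K)
b = -312 (b = 78*(-2 + 2*(-1)) = 78*(-2 - 2) = 78*(-4) = -312)
(411 + b)² = (411 - 312)² = 99² = 9801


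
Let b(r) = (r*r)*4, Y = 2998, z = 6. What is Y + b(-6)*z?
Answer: 3862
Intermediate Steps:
b(r) = 4*r² (b(r) = r²*4 = 4*r²)
Y + b(-6)*z = 2998 + (4*(-6)²)*6 = 2998 + (4*36)*6 = 2998 + 144*6 = 2998 + 864 = 3862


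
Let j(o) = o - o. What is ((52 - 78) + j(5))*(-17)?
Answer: 442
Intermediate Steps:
j(o) = 0
((52 - 78) + j(5))*(-17) = ((52 - 78) + 0)*(-17) = (-26 + 0)*(-17) = -26*(-17) = 442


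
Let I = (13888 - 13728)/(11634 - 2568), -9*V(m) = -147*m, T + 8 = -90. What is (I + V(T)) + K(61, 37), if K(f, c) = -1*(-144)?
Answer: -6602990/4533 ≈ -1456.6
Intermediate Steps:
T = -98 (T = -8 - 90 = -98)
V(m) = 49*m/3 (V(m) = -(-49)*m/3 = 49*m/3)
K(f, c) = 144
I = 80/4533 (I = 160/9066 = 160*(1/9066) = 80/4533 ≈ 0.017648)
(I + V(T)) + K(61, 37) = (80/4533 + (49/3)*(-98)) + 144 = (80/4533 - 4802/3) + 144 = -7255742/4533 + 144 = -6602990/4533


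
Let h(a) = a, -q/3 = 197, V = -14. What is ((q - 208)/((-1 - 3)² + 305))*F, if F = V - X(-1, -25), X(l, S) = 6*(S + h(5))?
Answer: -84694/321 ≈ -263.84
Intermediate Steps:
q = -591 (q = -3*197 = -591)
X(l, S) = 30 + 6*S (X(l, S) = 6*(S + 5) = 6*(5 + S) = 30 + 6*S)
F = 106 (F = -14 - (30 + 6*(-25)) = -14 - (30 - 150) = -14 - 1*(-120) = -14 + 120 = 106)
((q - 208)/((-1 - 3)² + 305))*F = ((-591 - 208)/((-1 - 3)² + 305))*106 = -799/((-4)² + 305)*106 = -799/(16 + 305)*106 = -799/321*106 = -84694/321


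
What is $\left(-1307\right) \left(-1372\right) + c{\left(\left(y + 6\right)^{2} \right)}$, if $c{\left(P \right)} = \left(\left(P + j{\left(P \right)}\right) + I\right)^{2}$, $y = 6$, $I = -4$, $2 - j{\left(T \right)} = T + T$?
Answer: $1814520$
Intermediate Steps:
$j{\left(T \right)} = 2 - 2 T$ ($j{\left(T \right)} = 2 - \left(T + T\right) = 2 - 2 T$)
$c{\left(P \right)} = \left(-2 - P\right)^{2}$ ($c{\left(P \right)} = \left(\left(P - \left(-2 + 2 P\right)\right) - 4\right)^{2} = \left(\left(2 - P\right) - 4\right)^{2} = \left(-2 - P\right)^{2}$)
$\left(-1307\right) \left(-1372\right) + c{\left(\left(y + 6\right)^{2} \right)} = \left(-1307\right) \left(-1372\right) + \left(2 + \left(6 + 6\right)^{2}\right)^{2} = 1793204 + \left(2 + 12^{2}\right)^{2} = 1793204 + \left(2 + 144\right)^{2} = 1793204 + 146^{2} = 1793204 + 21316 = 1814520$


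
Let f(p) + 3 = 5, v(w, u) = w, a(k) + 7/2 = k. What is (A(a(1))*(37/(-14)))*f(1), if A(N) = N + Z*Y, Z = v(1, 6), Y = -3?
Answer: 407/14 ≈ 29.071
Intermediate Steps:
a(k) = -7/2 + k
f(p) = 2 (f(p) = -3 + 5 = 2)
Z = 1
A(N) = -3 + N (A(N) = N + 1*(-3) = N - 3 = -3 + N)
(A(a(1))*(37/(-14)))*f(1) = ((-3 + (-7/2 + 1))*(37/(-14)))*2 = ((-3 - 5/2)*(37*(-1/14)))*2 = -11/2*(-37/14)*2 = (407/28)*2 = 407/14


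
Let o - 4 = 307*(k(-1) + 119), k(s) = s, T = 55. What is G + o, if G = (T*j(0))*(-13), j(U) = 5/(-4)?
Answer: 148495/4 ≈ 37124.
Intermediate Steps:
o = 36230 (o = 4 + 307*(-1 + 119) = 4 + 307*118 = 4 + 36226 = 36230)
j(U) = -5/4 (j(U) = 5*(-¼) = -5/4)
G = 3575/4 (G = (55*(-5/4))*(-13) = -275/4*(-13) = 3575/4 ≈ 893.75)
G + o = 3575/4 + 36230 = 148495/4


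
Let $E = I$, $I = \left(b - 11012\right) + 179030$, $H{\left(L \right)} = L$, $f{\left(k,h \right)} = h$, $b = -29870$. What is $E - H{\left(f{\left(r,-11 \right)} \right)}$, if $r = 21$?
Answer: $138159$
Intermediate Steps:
$I = 138148$ ($I = \left(-29870 - 11012\right) + 179030 = -40882 + 179030 = 138148$)
$E = 138148$
$E - H{\left(f{\left(r,-11 \right)} \right)} = 138148 - -11 = 138148 + 11 = 138159$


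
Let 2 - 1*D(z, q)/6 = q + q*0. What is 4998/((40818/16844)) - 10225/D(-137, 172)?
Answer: 2876246743/1387812 ≈ 2072.5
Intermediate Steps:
D(z, q) = 12 - 6*q (D(z, q) = 12 - 6*(q + q*0) = 12 - 6*(q + 0) = 12 - 6*q)
4998/((40818/16844)) - 10225/D(-137, 172) = 4998/((40818/16844)) - 10225/(12 - 6*172) = 4998/((40818*(1/16844))) - 10225/(12 - 1032) = 4998/(20409/8422) - 10225/(-1020) = 4998*(8422/20409) - 10225*(-1/1020) = 14031052/6803 + 2045/204 = 2876246743/1387812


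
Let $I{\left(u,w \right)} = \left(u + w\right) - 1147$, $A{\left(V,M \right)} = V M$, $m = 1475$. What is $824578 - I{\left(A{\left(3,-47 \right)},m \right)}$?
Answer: $824391$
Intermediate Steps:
$A{\left(V,M \right)} = M V$
$I{\left(u,w \right)} = -1147 + u + w$
$824578 - I{\left(A{\left(3,-47 \right)},m \right)} = 824578 - \left(-1147 - 141 + 1475\right) = 824578 - 187 = 824391$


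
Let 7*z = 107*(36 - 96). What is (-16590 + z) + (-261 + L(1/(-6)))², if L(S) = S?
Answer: 12776623/252 ≈ 50701.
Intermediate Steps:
z = -6420/7 (z = (107*(36 - 96))/7 = (107*(-60))/7 = (⅐)*(-6420) = -6420/7 ≈ -917.14)
(-16590 + z) + (-261 + L(1/(-6)))² = (-16590 - 6420/7) + (-261 + 1/(-6))² = -122550/7 + (-261 - ⅙)² = -122550/7 + (-1567/6)² = -122550/7 + 2455489/36 = 12776623/252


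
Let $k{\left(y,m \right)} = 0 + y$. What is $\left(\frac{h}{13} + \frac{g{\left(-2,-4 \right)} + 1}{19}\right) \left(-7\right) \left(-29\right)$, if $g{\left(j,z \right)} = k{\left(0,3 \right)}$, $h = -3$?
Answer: $- \frac{8932}{247} \approx -36.162$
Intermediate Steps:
$k{\left(y,m \right)} = y$
$g{\left(j,z \right)} = 0$
$\left(\frac{h}{13} + \frac{g{\left(-2,-4 \right)} + 1}{19}\right) \left(-7\right) \left(-29\right) = \left(- \frac{3}{13} + \frac{0 + 1}{19}\right) \left(-7\right) \left(-29\right) = \left(\left(-3\right) \frac{1}{13} + 1 \cdot \frac{1}{19}\right) \left(-7\right) \left(-29\right) = \left(- \frac{3}{13} + \frac{1}{19}\right) \left(-7\right) \left(-29\right) = \left(- \frac{44}{247}\right) \left(-7\right) \left(-29\right) = \frac{308}{247} \left(-29\right) = - \frac{8932}{247}$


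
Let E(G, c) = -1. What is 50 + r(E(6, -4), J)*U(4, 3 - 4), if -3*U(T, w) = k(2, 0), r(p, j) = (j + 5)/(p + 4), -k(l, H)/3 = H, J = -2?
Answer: 50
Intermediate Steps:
k(l, H) = -3*H
r(p, j) = (5 + j)/(4 + p)
U(T, w) = 0 (U(T, w) = -(-1)*0 = -⅓*0 = 0)
50 + r(E(6, -4), J)*U(4, 3 - 4) = 50 + ((5 - 2)/(4 - 1))*0 = 50 + (3/3)*0 = 50 + ((⅓)*3)*0 = 50 + 1*0 = 50 + 0 = 50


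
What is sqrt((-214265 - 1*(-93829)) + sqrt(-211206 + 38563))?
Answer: sqrt(-120436 + I*sqrt(172643)) ≈ 0.5986 + 347.04*I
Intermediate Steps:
sqrt((-214265 - 1*(-93829)) + sqrt(-211206 + 38563)) = sqrt((-214265 + 93829) + sqrt(-172643)) = sqrt(-120436 + I*sqrt(172643))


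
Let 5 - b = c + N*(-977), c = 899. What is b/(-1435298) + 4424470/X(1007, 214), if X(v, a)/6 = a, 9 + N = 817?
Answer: 14835094579/4305894 ≈ 3445.3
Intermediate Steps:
N = 808 (N = -9 + 817 = 808)
b = 788522 (b = 5 - (899 + 808*(-977)) = 5 - (899 - 789416) = 5 - 1*(-788517) = 5 + 788517 = 788522)
X(v, a) = 6*a
b/(-1435298) + 4424470/X(1007, 214) = 788522/(-1435298) + 4424470/((6*214)) = 788522*(-1/1435298) + 4424470/1284 = -394261/717649 + 4424470*(1/1284) = -394261/717649 + 2212235/642 = 14835094579/4305894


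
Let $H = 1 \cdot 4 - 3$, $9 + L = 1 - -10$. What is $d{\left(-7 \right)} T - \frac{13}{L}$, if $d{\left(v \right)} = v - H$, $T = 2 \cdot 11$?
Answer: $- \frac{365}{2} \approx -182.5$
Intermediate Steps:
$L = 2$ ($L = -9 + \left(1 - -10\right) = -9 + \left(1 + 10\right) = -9 + 11 = 2$)
$T = 22$
$H = 1$ ($H = 4 - 3 = 1$)
$d{\left(v \right)} = -1 + v$ ($d{\left(v \right)} = v - 1 = -1 + v$)
$d{\left(-7 \right)} T - \frac{13}{L} = \left(-1 - 7\right) 22 - \frac{13}{2} = \left(-8\right) 22 - \frac{13}{2} = -176 - \frac{13}{2} = - \frac{365}{2}$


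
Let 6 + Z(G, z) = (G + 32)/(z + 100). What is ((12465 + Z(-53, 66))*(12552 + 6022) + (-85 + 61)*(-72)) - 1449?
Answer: 19207145808/83 ≈ 2.3141e+8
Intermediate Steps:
Z(G, z) = -6 + (32 + G)/(100 + z) (Z(G, z) = -6 + (G + 32)/(z + 100) = -6 + (32 + G)/(100 + z))
((12465 + Z(-53, 66))*(12552 + 6022) + (-85 + 61)*(-72)) - 1449 = ((12465 + (-568 - 53 - 6*66)/(100 + 66))*(12552 + 6022) + (-85 + 61)*(-72)) - 1449 = ((12465 + (-568 - 53 - 396)/166)*18574 - 24*(-72)) - 1449 = ((12465 + (1/166)*(-1017))*18574 + 1728) - 1449 = ((12465 - 1017/166)*18574 + 1728) - 1449 = ((2068173/166)*18574 + 1728) - 1449 = (19207122651/83 + 1728) - 1449 = 19207266075/83 - 1449 = 19207145808/83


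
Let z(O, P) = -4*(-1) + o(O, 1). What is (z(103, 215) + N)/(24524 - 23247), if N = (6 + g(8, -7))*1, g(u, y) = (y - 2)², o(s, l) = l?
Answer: 92/1277 ≈ 0.072044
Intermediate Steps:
g(u, y) = (-2 + y)²
z(O, P) = 5 (z(O, P) = -4*(-1) + 1 = 4 + 1 = 5)
N = 87 (N = (6 + (-2 - 7)²)*1 = (6 + (-9)²)*1 = (6 + 81)*1 = 87*1 = 87)
(z(103, 215) + N)/(24524 - 23247) = (5 + 87)/(24524 - 23247) = 92/1277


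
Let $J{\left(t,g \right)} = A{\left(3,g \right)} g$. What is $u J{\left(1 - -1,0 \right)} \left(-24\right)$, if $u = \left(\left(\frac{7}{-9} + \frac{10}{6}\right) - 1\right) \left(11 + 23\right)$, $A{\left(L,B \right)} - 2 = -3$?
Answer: $0$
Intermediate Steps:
$A{\left(L,B \right)} = -1$ ($A{\left(L,B \right)} = 2 - 3 = -1$)
$J{\left(t,g \right)} = - g$
$u = - \frac{34}{9}$ ($u = \left(\left(7 \left(- \frac{1}{9}\right) + 10 \cdot \frac{1}{6}\right) - 1\right) 34 = \left(\left(- \frac{7}{9} + \frac{5}{3}\right) - 1\right) 34 = \left(\frac{8}{9} - 1\right) 34 = \left(- \frac{1}{9}\right) 34 = - \frac{34}{9} \approx -3.7778$)
$u J{\left(1 - -1,0 \right)} \left(-24\right) = - \frac{34 \left(\left(-1\right) 0\right)}{9} \left(-24\right) = \left(- \frac{34}{9}\right) 0 \left(-24\right) = 0 \left(-24\right) = 0$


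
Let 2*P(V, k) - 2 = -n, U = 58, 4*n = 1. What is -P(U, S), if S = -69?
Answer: -7/8 ≈ -0.87500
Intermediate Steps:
n = ¼ (n = (¼)*1 = ¼ ≈ 0.25000)
P(V, k) = 7/8 (P(V, k) = 1 + (-1*¼)/2 = 1 + (½)*(-¼) = 1 - ⅛ = 7/8)
-P(U, S) = -1*7/8 = -7/8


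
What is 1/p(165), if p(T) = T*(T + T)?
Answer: 1/54450 ≈ 1.8365e-5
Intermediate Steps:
p(T) = 2*T**2 (p(T) = T*(2*T) = 2*T**2)
1/p(165) = 1/(2*165**2) = 1/(2*27225) = 1/54450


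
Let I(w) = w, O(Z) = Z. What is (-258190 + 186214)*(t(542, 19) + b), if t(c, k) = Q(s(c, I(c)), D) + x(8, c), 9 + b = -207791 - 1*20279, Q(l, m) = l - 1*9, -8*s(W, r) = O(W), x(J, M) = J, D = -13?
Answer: 16421162454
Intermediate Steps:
s(W, r) = -W/8
Q(l, m) = -9 + l (Q(l, m) = l - 9 = -9 + l)
b = -228079 (b = -9 + (-207791 - 1*20279) = -9 + (-207791 - 20279) = -9 - 228070 = -228079)
t(c, k) = -1 - c/8 (t(c, k) = (-9 - c/8) + 8 = -1 - c/8)
(-258190 + 186214)*(t(542, 19) + b) = (-258190 + 186214)*((-1 - ⅛*542) - 228079) = -71976*((-1 - 271/4) - 228079) = -71976*(-275/4 - 228079) = -71976*(-912591/4) = 16421162454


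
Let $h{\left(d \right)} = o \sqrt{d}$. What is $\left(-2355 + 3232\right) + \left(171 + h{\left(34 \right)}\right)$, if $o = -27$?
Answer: $1048 - 27 \sqrt{34} \approx 890.56$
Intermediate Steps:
$h{\left(d \right)} = - 27 \sqrt{d}$
$\left(-2355 + 3232\right) + \left(171 + h{\left(34 \right)}\right) = \left(-2355 + 3232\right) + \left(171 - 27 \sqrt{34}\right) = 877 + \left(171 - 27 \sqrt{34}\right) = 1048 - 27 \sqrt{34}$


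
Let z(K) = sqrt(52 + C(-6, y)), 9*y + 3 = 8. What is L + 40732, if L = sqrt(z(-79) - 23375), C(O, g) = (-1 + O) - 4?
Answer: 40732 + sqrt(-23375 + sqrt(41)) ≈ 40732.0 + 152.87*I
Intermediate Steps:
y = 5/9 (y = -1/3 + (1/9)*8 = -1/3 + 8/9 = 5/9 ≈ 0.55556)
C(O, g) = -5 + O
z(K) = sqrt(41) (z(K) = sqrt(52 + (-5 - 6)) = sqrt(52 - 11) = sqrt(41))
L = sqrt(-23375 + sqrt(41)) (L = sqrt(sqrt(41) - 23375) = sqrt(-23375 + sqrt(41)) ≈ 152.87*I)
L + 40732 = sqrt(-23375 + sqrt(41)) + 40732 = 40732 + sqrt(-23375 + sqrt(41))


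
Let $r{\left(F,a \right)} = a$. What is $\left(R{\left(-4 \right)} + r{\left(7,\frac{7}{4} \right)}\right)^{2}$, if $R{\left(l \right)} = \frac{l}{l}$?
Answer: $\frac{121}{16} \approx 7.5625$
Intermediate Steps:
$R{\left(l \right)} = 1$
$\left(R{\left(-4 \right)} + r{\left(7,\frac{7}{4} \right)}\right)^{2} = \left(1 + \frac{7}{4}\right)^{2} = \left(\frac{11}{4}\right)^{2} = \frac{121}{16}$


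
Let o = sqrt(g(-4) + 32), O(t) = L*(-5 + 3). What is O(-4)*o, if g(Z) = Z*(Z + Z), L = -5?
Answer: 80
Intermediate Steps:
O(t) = 10 (O(t) = -5*(-5 + 3) = -5*(-2) = 10)
g(Z) = 2*Z**2 (g(Z) = Z*(2*Z) = 2*Z**2)
o = 8 (o = sqrt(2*(-4)**2 + 32) = sqrt(2*16 + 32) = sqrt(32 + 32) = sqrt(64) = 8)
O(-4)*o = 10*8 = 80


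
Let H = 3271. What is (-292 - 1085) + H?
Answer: 1894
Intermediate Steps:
(-292 - 1085) + H = (-292 - 1085) + 3271 = -1377 + 3271 = 1894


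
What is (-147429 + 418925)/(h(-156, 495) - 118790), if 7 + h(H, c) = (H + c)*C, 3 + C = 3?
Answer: -271496/118797 ≈ -2.2854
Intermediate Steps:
C = 0 (C = -3 + 3 = 0)
h(H, c) = -7 (h(H, c) = -7 + (H + c)*0 = -7 + 0 = -7)
(-147429 + 418925)/(h(-156, 495) - 118790) = (-147429 + 418925)/(-7 - 118790) = 271496/(-118797) = 271496*(-1/118797) = -271496/118797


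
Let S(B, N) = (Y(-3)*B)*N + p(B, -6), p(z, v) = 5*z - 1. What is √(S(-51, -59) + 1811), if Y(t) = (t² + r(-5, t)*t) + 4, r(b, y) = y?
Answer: √67753 ≈ 260.29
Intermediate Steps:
p(z, v) = -1 + 5*z
Y(t) = 4 + 2*t² (Y(t) = (t² + t*t) + 4 = (t² + t²) + 4 = 2*t² + 4 = 4 + 2*t²)
S(B, N) = -1 + 5*B + 22*B*N (S(B, N) = ((4 + 2*(-3)²)*B)*N + (-1 + 5*B) = ((4 + 2*9)*B)*N + (-1 + 5*B) = ((4 + 18)*B)*N + (-1 + 5*B) = (22*B)*N + (-1 + 5*B) = 22*B*N + (-1 + 5*B) = -1 + 5*B + 22*B*N)
√(S(-51, -59) + 1811) = √((-1 + 5*(-51) + 22*(-51)*(-59)) + 1811) = √((-1 - 255 + 66198) + 1811) = √(65942 + 1811) = √67753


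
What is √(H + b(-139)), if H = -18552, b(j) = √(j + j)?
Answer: √(-18552 + I*√278) ≈ 0.0612 + 136.21*I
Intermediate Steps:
b(j) = √2*√j (b(j) = √(2*j) = √2*√j)
√(H + b(-139)) = √(-18552 + √2*√(-139)) = √(-18552 + √2*(I*√139)) = √(-18552 + I*√278)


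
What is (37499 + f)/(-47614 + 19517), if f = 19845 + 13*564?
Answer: -64676/28097 ≈ -2.3019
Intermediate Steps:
f = 27177 (f = 19845 + 7332 = 27177)
(37499 + f)/(-47614 + 19517) = (37499 + 27177)/(-47614 + 19517) = 64676/(-28097) = 64676*(-1/28097) = -64676/28097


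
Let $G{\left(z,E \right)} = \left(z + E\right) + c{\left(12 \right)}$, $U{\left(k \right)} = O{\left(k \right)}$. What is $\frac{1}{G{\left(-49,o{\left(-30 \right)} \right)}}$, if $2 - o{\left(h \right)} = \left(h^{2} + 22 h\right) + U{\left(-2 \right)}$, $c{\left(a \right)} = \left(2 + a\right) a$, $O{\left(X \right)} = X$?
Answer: $- \frac{1}{117} \approx -0.008547$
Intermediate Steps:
$U{\left(k \right)} = k$
$c{\left(a \right)} = a \left(2 + a\right)$
$o{\left(h \right)} = 4 - h^{2} - 22 h$ ($o{\left(h \right)} = 2 - \left(\left(h^{2} + 22 h\right) - 2\right) = 2 - \left(-2 + h^{2} + 22 h\right) = 4 - h^{2} - 22 h$)
$G{\left(z,E \right)} = 168 + E + z$ ($G{\left(z,E \right)} = \left(z + E\right) + 12 \left(2 + 12\right) = \left(E + z\right) + 12 \cdot 14 = \left(E + z\right) + 168 = 168 + E + z$)
$\frac{1}{G{\left(-49,o{\left(-30 \right)} \right)}} = \frac{1}{168 - 236 - 49} = \frac{1}{-117} = - \frac{1}{117}$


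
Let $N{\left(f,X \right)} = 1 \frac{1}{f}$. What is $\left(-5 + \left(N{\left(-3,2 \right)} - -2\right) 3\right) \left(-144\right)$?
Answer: $0$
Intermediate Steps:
$N{\left(f,X \right)} = \frac{1}{f}$
$\left(-5 + \left(N{\left(-3,2 \right)} - -2\right) 3\right) \left(-144\right) = \left(-5 + \left(\frac{1}{-3} - -2\right) 3\right) \left(-144\right) = \left(-5 + \left(- \frac{1}{3} + 2\right) 3\right) \left(-144\right) = \left(-5 + \frac{5}{3} \cdot 3\right) \left(-144\right) = \left(-5 + 5\right) \left(-144\right) = 0 \left(-144\right) = 0$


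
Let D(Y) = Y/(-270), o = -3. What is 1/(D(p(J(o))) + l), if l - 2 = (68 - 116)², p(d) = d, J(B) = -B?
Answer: 90/207539 ≈ 0.00043365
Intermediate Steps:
D(Y) = -Y/270 (D(Y) = Y*(-1/270) = -Y/270)
l = 2306 (l = 2 + (68 - 116)² = 2 + (-48)² = 2 + 2304 = 2306)
1/(D(p(J(o))) + l) = 1/(-(-1)*(-3)/270 + 2306) = 1/(-1/270*3 + 2306) = 1/(-1/90 + 2306) = 1/(207539/90) = 90/207539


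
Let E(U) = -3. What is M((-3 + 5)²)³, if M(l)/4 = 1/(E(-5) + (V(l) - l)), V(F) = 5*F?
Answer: 64/2197 ≈ 0.029131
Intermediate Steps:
M(l) = 4/(-3 + 4*l) (M(l) = 4/(-3 + (5*l - l)) = 4/(-3 + 4*l))
M((-3 + 5)²)³ = (4/(-3 + 4*(-3 + 5)²))³ = (4/(-3 + 4*2²))³ = (4/(-3 + 4*4))³ = (4/(-3 + 16))³ = (4/13)³ = 64/2197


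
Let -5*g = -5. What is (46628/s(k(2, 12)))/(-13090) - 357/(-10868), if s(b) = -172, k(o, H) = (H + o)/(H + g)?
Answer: 14892403/278057780 ≈ 0.053559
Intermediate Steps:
g = 1 (g = -⅕*(-5) = 1)
k(o, H) = (H + o)/(1 + H) (k(o, H) = (H + o)/(H + 1) = (H + o)/(1 + H))
(46628/s(k(2, 12)))/(-13090) - 357/(-10868) = (46628/(-172))/(-13090) - 357/(-10868) = (46628*(-1/172))*(-1/13090) - 357*(-1/10868) = -11657/43*(-1/13090) + 357/10868 = 11657/562870 + 357/10868 = 14892403/278057780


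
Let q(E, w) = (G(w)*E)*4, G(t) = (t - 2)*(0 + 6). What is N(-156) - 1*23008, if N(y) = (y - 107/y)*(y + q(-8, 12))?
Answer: 3892513/13 ≈ 2.9942e+5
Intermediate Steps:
G(t) = -12 + 6*t (G(t) = (-2 + t)*6 = -12 + 6*t)
q(E, w) = 4*E*(-12 + 6*w) (q(E, w) = ((-12 + 6*w)*E)*4 = (E*(-12 + 6*w))*4 = 4*E*(-12 + 6*w))
N(y) = (-1920 + y)*(y - 107/y) (N(y) = (y - 107/y)*(y + 24*(-8)*(-2 + 12)) = (y - 107/y)*(y + 24*(-8)*10) = (y - 107/y)*(y - 1920) = (y - 107/y)*(-1920 + y) = (-1920 + y)*(y - 107/y))
N(-156) - 1*23008 = (-107 + (-156)² - 1920*(-156) + 205440/(-156)) - 1*23008 = (-107 + 24336 + 299520 + 205440*(-1/156)) - 23008 = (-107 + 24336 + 299520 - 17120/13) - 23008 = 4191617/13 - 23008 = 3892513/13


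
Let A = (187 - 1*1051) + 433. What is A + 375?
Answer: -56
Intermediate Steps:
A = -431 (A = (187 - 1051) + 433 = -864 + 433 = -431)
A + 375 = -431 + 375 = -56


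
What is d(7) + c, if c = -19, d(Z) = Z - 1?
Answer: -13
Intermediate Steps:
d(Z) = -1 + Z
d(7) + c = (-1 + 7) - 19 = 6 - 19 = -13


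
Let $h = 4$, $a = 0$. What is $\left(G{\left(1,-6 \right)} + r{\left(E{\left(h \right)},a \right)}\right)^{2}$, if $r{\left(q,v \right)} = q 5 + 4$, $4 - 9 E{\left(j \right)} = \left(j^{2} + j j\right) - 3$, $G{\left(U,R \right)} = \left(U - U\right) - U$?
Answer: $\frac{9604}{81} \approx 118.57$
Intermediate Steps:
$G{\left(U,R \right)} = - U$ ($G{\left(U,R \right)} = 0 - U = - U$)
$E{\left(j \right)} = \frac{7}{9} - \frac{2 j^{2}}{9}$ ($E{\left(j \right)} = \frac{4}{9} - \frac{\left(j^{2} + j j\right) - 3}{9} = \frac{4}{9} - \frac{\left(j^{2} + j^{2}\right) - 3}{9} = \frac{4}{9} - \frac{2 j^{2} - 3}{9} = \frac{4}{9} - \frac{-3 + 2 j^{2}}{9} = \frac{4}{9} - \left(- \frac{1}{3} + \frac{2 j^{2}}{9}\right) = \frac{7}{9} - \frac{2 j^{2}}{9}$)
$r{\left(q,v \right)} = 4 + 5 q$ ($r{\left(q,v \right)} = 5 q + 4 = 4 + 5 q$)
$\left(G{\left(1,-6 \right)} + r{\left(E{\left(h \right)},a \right)}\right)^{2} = \left(\left(-1\right) 1 + \left(4 + 5 \left(\frac{7}{9} - \frac{2 \cdot 4^{2}}{9}\right)\right)\right)^{2} = \left(-1 + \left(4 + 5 \left(\frac{7}{9} - \frac{32}{9}\right)\right)\right)^{2} = \left(-1 + \left(4 + 5 \left(- \frac{25}{9}\right)\right)\right)^{2} = \left(-1 + \left(4 - \frac{125}{9}\right)\right)^{2} = \left(-1 - \frac{89}{9}\right)^{2} = \left(- \frac{98}{9}\right)^{2} = \frac{9604}{81}$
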